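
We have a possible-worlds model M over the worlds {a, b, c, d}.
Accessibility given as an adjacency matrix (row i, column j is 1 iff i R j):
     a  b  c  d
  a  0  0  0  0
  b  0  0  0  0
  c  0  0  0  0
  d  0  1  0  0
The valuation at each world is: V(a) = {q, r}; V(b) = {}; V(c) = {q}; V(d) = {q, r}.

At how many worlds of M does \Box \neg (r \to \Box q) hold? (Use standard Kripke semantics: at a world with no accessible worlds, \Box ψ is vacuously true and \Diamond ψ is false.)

Let φ = \Box \neg (r \to \Box q). Evaluate φ at each world:
  a (successors ∅): φ is true.
  b (successors ∅): φ is true.
  c (successors ∅): φ is true.
  d (successors {b}): φ is false.
For instance, at d:
  At d: \Box \neg (r \to \Box q) requires \neg (r \to \Box q) at every successor {b}.
    \neg (r \to \Box q) fails at b, so \Box \neg (r \to \Box q) is false at d.
      At b: r \to \Box q is true, so \neg (r \to \Box q) is false.
Satisfying worlds: {a, b, c}

3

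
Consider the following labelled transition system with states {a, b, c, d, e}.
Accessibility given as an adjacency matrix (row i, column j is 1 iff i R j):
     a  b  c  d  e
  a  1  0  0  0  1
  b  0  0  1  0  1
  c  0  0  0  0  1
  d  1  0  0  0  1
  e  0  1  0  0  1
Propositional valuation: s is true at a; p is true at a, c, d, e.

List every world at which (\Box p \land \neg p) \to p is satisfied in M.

a, c, d, e

Recall that \Box ψ holds at a world iff ψ holds at every accessible world, and \Diamond ψ holds iff ψ holds at some accessible world.
Let φ = (\Box p \land \neg p) \to p. Evaluate φ at each world:
  a (successors {a, e}): φ is true.
  b (successors {c, e}): φ is false.
  c (successors {e}): φ is true.
  d (successors {a, e}): φ is true.
  e (successors {b, e}): φ is true.
For instance, at b:
  At b: \Box p \land \neg p is true, p is false, so (\Box p \land \neg p) \to p is false.
    At b: \Box p is true, \neg p is true, so \Box p \land \neg p is true.
      At b: \Box p requires p at every successor {c, e}.
        At c: p is true.
        At e: p is true.
      So \Box p is true at b.
Satisfying worlds: {a, c, d, e}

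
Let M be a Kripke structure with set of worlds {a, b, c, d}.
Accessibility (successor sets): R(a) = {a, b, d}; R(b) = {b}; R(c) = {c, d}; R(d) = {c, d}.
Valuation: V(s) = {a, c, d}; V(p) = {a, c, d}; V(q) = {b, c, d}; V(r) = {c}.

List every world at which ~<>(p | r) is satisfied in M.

Let φ = ~<>(p | r). Evaluate φ at each world:
  a (successors {a, b, d}): φ is false.
  b (successors {b}): φ is true.
  c (successors {c, d}): φ is false.
  d (successors {c, d}): φ is false.
For instance, at d:
  At d: <>(p | r) is true, so ~<>(p | r) is false.
    At d: <>(p | r) requires p | r at some successor in {c, d}.
      p | r holds at c, so <>(p | r) is true at d.
Satisfying worlds: {b}

b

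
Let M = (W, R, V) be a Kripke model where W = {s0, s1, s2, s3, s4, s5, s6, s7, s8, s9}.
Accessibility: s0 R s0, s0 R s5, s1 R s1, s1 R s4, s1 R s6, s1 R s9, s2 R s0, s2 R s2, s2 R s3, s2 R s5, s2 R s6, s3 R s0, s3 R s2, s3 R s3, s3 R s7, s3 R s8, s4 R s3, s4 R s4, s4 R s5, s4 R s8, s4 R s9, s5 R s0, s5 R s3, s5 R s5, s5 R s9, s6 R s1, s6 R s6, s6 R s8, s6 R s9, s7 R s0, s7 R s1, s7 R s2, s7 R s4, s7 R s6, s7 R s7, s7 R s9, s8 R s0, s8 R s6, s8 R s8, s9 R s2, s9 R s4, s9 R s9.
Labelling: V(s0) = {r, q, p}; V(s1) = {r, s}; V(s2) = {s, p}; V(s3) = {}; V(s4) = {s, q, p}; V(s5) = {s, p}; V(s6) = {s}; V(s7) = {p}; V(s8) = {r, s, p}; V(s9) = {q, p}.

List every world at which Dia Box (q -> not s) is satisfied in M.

s0, s1, s2, s3, s4, s5, s6, s7, s8, s9

Let φ = Dia Box (q -> not s). Evaluate φ at each world:
  s0 (successors {s0, s5}): φ is true.
  s1 (successors {s1, s4, s6, s9}): φ is true.
  s2 (successors {s0, s2, s3, s5, s6}): φ is true.
  s3 (successors {s0, s2, s3, s7, s8}): φ is true.
  s4 (successors {s3, s4, s5, s8, s9}): φ is true.
  s5 (successors {s0, s3, s5, s9}): φ is true.
  s6 (successors {s1, s6, s8, s9}): φ is true.
  s7 (successors {s0, s1, s2, s4, s6, s7, s9}): φ is true.
  s8 (successors {s0, s6, s8}): φ is true.
  s9 (successors {s2, s4, s9}): φ is true.
For instance, at s8:
  At s8: Dia Box (q -> not s) requires Box (q -> not s) at some successor in {s0, s6, s8}.
    Box (q -> not s) holds at s0, so Dia Box (q -> not s) is true at s8.
      At s0: Box (q -> not s) requires q -> not s at every successor {s0, s5}.
        At s0: q -> not s is true.
        At s5: q -> not s is true.
      So Box (q -> not s) is true at s0.
Satisfying worlds: {s0, s1, s2, s3, s4, s5, s6, s7, s8, s9}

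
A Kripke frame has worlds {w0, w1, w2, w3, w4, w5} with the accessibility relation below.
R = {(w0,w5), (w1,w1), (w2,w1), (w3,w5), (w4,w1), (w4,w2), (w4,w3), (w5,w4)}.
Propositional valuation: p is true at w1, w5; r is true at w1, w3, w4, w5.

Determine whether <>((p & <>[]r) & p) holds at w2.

At w2: <>((p & <>[]r) & p) requires (p & <>[]r) & p at some successor in {w1}.
  (p & <>[]r) & p holds at w1, so <>((p & <>[]r) & p) is true at w2.
    At w1: p & <>[]r is true, p is true, so (p & <>[]r) & p is true.
      At w1: p is true, <>[]r is true, so p & <>[]r is true.

Yes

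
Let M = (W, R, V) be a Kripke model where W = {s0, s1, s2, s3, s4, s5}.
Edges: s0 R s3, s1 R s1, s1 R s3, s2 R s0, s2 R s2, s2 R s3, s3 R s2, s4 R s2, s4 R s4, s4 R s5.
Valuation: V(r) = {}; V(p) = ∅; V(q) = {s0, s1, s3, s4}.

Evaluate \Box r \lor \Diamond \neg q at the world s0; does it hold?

Recall that \Box ψ holds at a world iff ψ holds at every accessible world, and \Diamond ψ holds iff ψ holds at some accessible world.
At s0: \Box r is false, \Diamond \neg q is false, so \Box r \lor \Diamond \neg q is false.
  At s0: \Box r requires r at every successor {s3}.
    r fails at s3, so \Box r is false at s0.
  At s0: \Diamond \neg q requires \neg q at some successor in {s3}.
    At s3: \neg q is false.
  So \Diamond \neg q is false at s0.

No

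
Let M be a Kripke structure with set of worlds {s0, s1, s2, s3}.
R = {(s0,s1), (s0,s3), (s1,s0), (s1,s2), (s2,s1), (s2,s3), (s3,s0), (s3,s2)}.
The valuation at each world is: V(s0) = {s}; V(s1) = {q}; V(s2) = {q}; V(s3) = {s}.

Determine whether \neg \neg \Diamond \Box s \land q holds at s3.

No

Recall that \Box ψ holds at a world iff ψ holds at every accessible world, and \Diamond ψ holds iff ψ holds at some accessible world.
At s3: \neg \neg \Diamond \Box s is false, q is false, so \neg \neg \Diamond \Box s \land q is false.
  At s3: \neg \Diamond \Box s is true, so \neg \neg \Diamond \Box s is false.
    At s3: \Diamond \Box s is false, so \neg \Diamond \Box s is true.
      At s3: \Diamond \Box s requires \Box s at some successor in {s0, s2}.
        At s0: \Box s is false.
        At s2: \Box s is false.
      So \Diamond \Box s is false at s3.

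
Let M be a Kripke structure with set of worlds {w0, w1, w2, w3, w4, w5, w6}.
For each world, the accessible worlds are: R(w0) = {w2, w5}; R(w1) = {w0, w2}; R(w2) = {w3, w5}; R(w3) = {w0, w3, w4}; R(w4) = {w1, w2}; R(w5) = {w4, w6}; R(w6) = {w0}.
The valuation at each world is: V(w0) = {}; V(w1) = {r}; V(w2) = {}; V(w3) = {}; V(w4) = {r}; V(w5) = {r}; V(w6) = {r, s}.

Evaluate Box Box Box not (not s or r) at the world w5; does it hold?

No

At w5: Box Box Box not (not s or r) requires Box Box not (not s or r) at every successor {w4, w6}.
  Box Box not (not s or r) fails at w4, so Box Box Box not (not s or r) is false at w5.
    At w4: Box Box not (not s or r) requires Box not (not s or r) at every successor {w1, w2}.
      Box not (not s or r) fails at w1, so Box Box not (not s or r) is false at w4.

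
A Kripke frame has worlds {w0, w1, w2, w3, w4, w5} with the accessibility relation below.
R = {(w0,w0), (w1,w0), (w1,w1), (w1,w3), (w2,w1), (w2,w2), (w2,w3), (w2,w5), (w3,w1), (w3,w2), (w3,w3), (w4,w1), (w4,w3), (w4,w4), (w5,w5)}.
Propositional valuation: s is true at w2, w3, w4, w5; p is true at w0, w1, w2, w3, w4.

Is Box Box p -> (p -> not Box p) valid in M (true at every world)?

Let φ = Box Box p -> (p -> not Box p). Evaluate φ at each world:
  w0 (successors {w0}): φ is false.
  w1 (successors {w0, w1, w3}): φ is false.
  w2 (successors {w1, w2, w3, w5}): φ is true.
  w3 (successors {w1, w2, w3}): φ is true.
  w4 (successors {w1, w3, w4}): φ is false.
  w5 (successors {w5}): φ is true.
Detail at w0 (counterexample):
  At w0: Box Box p is true, p -> not Box p is false, so Box Box p -> (p -> not Box p) is false.
    At w0: Box Box p requires Box p at every successor {w0}.
      At w0: Box p is true.
    So Box Box p is true at w0.
    At w0: p is true, not Box p is false, so p -> not Box p is false.
      At w0: Box p is true, so not Box p is false.

No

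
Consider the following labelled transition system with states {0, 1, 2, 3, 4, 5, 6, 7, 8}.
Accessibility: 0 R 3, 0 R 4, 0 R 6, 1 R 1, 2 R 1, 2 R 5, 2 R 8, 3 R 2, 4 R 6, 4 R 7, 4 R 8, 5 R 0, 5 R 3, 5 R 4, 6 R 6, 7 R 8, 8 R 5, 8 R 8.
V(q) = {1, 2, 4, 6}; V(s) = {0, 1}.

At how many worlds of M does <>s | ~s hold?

Let φ = <>s | ~s. Evaluate φ at each world:
  0 (successors {3, 4, 6}): φ is false.
  1 (successors {1}): φ is true.
  2 (successors {1, 5, 8}): φ is true.
  3 (successors {2}): φ is true.
  4 (successors {6, 7, 8}): φ is true.
  5 (successors {0, 3, 4}): φ is true.
  6 (successors {6}): φ is true.
  7 (successors {8}): φ is true.
  8 (successors {5, 8}): φ is true.
For instance, at 1:
  At 1: <>s is true, ~s is false, so <>s | ~s is true.
    At 1: <>s requires s at some successor in {1}.
      s holds at 1, so <>s is true at 1.
Satisfying worlds: {1, 2, 3, 4, 5, 6, 7, 8}

8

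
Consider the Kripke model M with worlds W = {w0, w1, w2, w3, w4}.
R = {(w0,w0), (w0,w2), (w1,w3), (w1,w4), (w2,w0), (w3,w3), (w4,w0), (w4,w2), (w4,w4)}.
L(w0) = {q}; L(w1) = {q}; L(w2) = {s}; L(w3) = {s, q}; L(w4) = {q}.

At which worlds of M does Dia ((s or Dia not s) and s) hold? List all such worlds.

w0, w1, w3, w4

Let φ = Dia ((s or Dia not s) and s). Evaluate φ at each world:
  w0 (successors {w0, w2}): φ is true.
  w1 (successors {w3, w4}): φ is true.
  w2 (successors {w0}): φ is false.
  w3 (successors {w3}): φ is true.
  w4 (successors {w0, w2, w4}): φ is true.
For instance, at w2:
  At w2: Dia ((s or Dia not s) and s) requires (s or Dia not s) and s at some successor in {w0}.
    At w0: (s or Dia not s) and s is false.
  So Dia ((s or Dia not s) and s) is false at w2.
Satisfying worlds: {w0, w1, w3, w4}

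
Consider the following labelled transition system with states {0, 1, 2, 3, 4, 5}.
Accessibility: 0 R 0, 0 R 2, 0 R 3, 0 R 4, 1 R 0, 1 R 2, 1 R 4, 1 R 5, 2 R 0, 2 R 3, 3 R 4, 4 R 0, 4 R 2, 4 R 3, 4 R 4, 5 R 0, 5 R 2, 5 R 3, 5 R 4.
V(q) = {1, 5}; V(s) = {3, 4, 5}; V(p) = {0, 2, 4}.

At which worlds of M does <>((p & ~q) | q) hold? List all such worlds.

Let φ = <>((p & ~q) | q). Evaluate φ at each world:
  0 (successors {0, 2, 3, 4}): φ is true.
  1 (successors {0, 2, 4, 5}): φ is true.
  2 (successors {0, 3}): φ is true.
  3 (successors {4}): φ is true.
  4 (successors {0, 2, 3, 4}): φ is true.
  5 (successors {0, 2, 3, 4}): φ is true.
For instance, at 2:
  At 2: <>((p & ~q) | q) requires (p & ~q) | q at some successor in {0, 3}.
    (p & ~q) | q holds at 0, so <>((p & ~q) | q) is true at 2.
Satisfying worlds: {0, 1, 2, 3, 4, 5}

0, 1, 2, 3, 4, 5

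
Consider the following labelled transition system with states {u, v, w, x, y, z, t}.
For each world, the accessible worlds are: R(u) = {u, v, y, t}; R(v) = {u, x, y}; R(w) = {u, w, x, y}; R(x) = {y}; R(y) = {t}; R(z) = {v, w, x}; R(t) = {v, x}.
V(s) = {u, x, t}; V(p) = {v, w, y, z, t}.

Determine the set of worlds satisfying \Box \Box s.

Let φ = \Box \Box s. Evaluate φ at each world:
  u (successors {u, v, y, t}): φ is false.
  v (successors {u, x, y}): φ is false.
  w (successors {u, w, x, y}): φ is false.
  x (successors {y}): φ is true.
  y (successors {t}): φ is false.
  z (successors {v, w, x}): φ is false.
  t (successors {v, x}): φ is false.
For instance, at t:
  At t: \Box \Box s requires \Box s at every successor {v, x}.
    \Box s fails at v, so \Box \Box s is false at t.
      At v: \Box s requires s at every successor {u, x, y}.
        s fails at y, so \Box s is false at v.
Satisfying worlds: {x}

x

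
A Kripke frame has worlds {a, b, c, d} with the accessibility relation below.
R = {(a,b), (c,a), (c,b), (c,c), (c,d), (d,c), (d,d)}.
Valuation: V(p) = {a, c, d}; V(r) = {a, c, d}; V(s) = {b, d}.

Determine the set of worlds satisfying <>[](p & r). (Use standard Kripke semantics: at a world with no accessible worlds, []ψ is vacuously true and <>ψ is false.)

a, c, d

Let φ = <>[](p & r). Evaluate φ at each world:
  a (successors {b}): φ is true.
  b (successors ∅): φ is false.
  c (successors {a, b, c, d}): φ is true.
  d (successors {c, d}): φ is true.
For instance, at a:
  At a: <>[](p & r) requires [](p & r) at some successor in {b}.
    [](p & r) holds at b, so <>[](p & r) is true at a.
      At b: no accessible worlds, so [](p & r) holds vacuously.
Satisfying worlds: {a, c, d}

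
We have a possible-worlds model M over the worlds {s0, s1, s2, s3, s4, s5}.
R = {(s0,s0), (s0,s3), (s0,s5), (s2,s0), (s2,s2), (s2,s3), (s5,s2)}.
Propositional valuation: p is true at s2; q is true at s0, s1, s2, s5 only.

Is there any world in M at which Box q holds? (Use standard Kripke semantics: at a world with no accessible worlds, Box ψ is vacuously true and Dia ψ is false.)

Let φ = Box q. Evaluate φ at each world:
  s0 (successors {s0, s3, s5}): φ is false.
  s1 (successors ∅): φ is true.
  s2 (successors {s0, s2, s3}): φ is false.
  s3 (successors ∅): φ is true.
  s4 (successors ∅): φ is true.
  s5 (successors {s2}): φ is true.
Detail at s1 (witness):
  At s1: no accessible worlds, so Box q holds vacuously.

Yes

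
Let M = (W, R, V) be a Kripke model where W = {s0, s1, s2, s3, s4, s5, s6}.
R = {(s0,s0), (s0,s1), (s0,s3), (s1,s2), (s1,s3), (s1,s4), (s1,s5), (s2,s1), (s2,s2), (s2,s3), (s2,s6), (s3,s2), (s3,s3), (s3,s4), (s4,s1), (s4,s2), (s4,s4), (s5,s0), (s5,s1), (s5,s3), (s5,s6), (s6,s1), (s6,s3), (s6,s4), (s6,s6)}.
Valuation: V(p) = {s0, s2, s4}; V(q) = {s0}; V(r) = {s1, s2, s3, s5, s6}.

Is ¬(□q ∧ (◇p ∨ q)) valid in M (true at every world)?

Yes

Recall that □ψ holds at a world iff ψ holds at every accessible world, and ◇ψ holds iff ψ holds at some accessible world.
Let φ = ¬(□q ∧ (◇p ∨ q)). Evaluate φ at each world:
  s0 (successors {s0, s1, s3}): φ is true.
  s1 (successors {s2, s3, s4, s5}): φ is true.
  s2 (successors {s1, s2, s3, s6}): φ is true.
  s3 (successors {s2, s3, s4}): φ is true.
  s4 (successors {s1, s2, s4}): φ is true.
  s5 (successors {s0, s1, s3, s6}): φ is true.
  s6 (successors {s1, s3, s4, s6}): φ is true.
For instance, at s2:
  At s2: □q ∧ (◇p ∨ q) is false, so ¬(□q ∧ (◇p ∨ q)) is true.
    At s2: □q is false, ◇p ∨ q is true, so □q ∧ (◇p ∨ q) is false.
      At s2: □q requires q at every successor {s1, s2, s3, s6}.
        q fails at s1, so □q is false at s2.
      At s2: ◇p is true, q is false, so ◇p ∨ q is true.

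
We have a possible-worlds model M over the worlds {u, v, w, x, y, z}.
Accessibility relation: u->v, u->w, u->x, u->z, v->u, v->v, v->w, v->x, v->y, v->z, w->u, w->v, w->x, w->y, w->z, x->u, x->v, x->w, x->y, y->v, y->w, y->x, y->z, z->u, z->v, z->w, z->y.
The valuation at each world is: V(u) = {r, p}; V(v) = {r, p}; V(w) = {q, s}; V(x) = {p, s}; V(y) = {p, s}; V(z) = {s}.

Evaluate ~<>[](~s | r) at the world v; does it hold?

Recall that []ψ holds at a world iff ψ holds at every accessible world, and <>ψ holds iff ψ holds at some accessible world.
At v: <>[](~s | r) is false, so ~<>[](~s | r) is true.
  At v: <>[](~s | r) requires [](~s | r) at some successor in {u, v, w, x, y, z}.
    At u: [](~s | r) is false.
    At v: [](~s | r) is false.
    At w: [](~s | r) is false.
    At x: [](~s | r) is false.
    At y: [](~s | r) is false.
    At z: [](~s | r) is false.
  So <>[](~s | r) is false at v.

Yes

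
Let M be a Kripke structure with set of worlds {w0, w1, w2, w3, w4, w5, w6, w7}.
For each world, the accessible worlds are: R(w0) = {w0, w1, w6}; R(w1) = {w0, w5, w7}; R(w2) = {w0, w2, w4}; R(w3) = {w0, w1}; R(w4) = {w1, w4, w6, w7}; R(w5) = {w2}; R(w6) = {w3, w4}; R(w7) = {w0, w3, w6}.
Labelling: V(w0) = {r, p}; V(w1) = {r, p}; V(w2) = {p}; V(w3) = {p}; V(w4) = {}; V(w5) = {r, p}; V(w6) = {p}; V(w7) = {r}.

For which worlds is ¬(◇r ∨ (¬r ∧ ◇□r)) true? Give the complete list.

Let φ = ¬(◇r ∨ (¬r ∧ ◇□r)). Evaluate φ at each world:
  w0 (successors {w0, w1, w6}): φ is false.
  w1 (successors {w0, w5, w7}): φ is false.
  w2 (successors {w0, w2, w4}): φ is false.
  w3 (successors {w0, w1}): φ is false.
  w4 (successors {w1, w4, w6, w7}): φ is false.
  w5 (successors {w2}): φ is true.
  w6 (successors {w3, w4}): φ is false.
  w7 (successors {w0, w3, w6}): φ is false.
For instance, at w4:
  At w4: ◇r ∨ (¬r ∧ ◇□r) is true, so ¬(◇r ∨ (¬r ∧ ◇□r)) is false.
    At w4: ◇r is true, ¬r ∧ ◇□r is true, so ◇r ∨ (¬r ∧ ◇□r) is true.
      At w4: ◇r requires r at some successor in {w1, w4, w6, w7}.
        r holds at w1, so ◇r is true at w4.
      At w4: ¬r is true, ◇□r is true, so ¬r ∧ ◇□r is true.
Satisfying worlds: {w5}

w5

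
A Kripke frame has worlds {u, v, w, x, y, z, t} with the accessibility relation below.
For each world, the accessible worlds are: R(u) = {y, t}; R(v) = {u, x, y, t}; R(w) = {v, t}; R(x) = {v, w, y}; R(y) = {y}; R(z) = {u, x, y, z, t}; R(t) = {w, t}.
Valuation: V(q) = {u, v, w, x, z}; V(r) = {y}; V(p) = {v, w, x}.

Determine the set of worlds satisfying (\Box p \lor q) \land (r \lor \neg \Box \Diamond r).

u, v, w, x, z

Let φ = (\Box p \lor q) \land (r \lor \neg \Box \Diamond r). Evaluate φ at each world:
  u (successors {y, t}): φ is true.
  v (successors {u, x, y, t}): φ is true.
  w (successors {v, t}): φ is true.
  x (successors {v, w, y}): φ is true.
  y (successors {y}): φ is false.
  z (successors {u, x, y, z, t}): φ is true.
  t (successors {w, t}): φ is false.
For instance, at y:
  At y: \Box p \lor q is false, r \lor \neg \Box \Diamond r is true, so (\Box p \lor q) \land (r \lor \neg \Box \Diamond r) is false.
    At y: \Box p is false, q is false, so \Box p \lor q is false.
      At y: \Box p requires p at every successor {y}.
        p fails at y, so \Box p is false at y.
    At y: r is true, \neg \Box \Diamond r is false, so r \lor \neg \Box \Diamond r is true.
      At y: \Box \Diamond r is true, so \neg \Box \Diamond r is false.
Satisfying worlds: {u, v, w, x, z}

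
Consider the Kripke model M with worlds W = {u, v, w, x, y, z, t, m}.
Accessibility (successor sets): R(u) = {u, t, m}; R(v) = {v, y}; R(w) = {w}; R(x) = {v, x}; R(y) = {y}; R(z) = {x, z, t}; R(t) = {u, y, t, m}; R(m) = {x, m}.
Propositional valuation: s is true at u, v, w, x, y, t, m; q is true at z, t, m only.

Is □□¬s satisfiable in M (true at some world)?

Let φ = □□¬s. Evaluate φ at each world:
  u (successors {u, t, m}): φ is false.
  v (successors {v, y}): φ is false.
  w (successors {w}): φ is false.
  x (successors {v, x}): φ is false.
  y (successors {y}): φ is false.
  z (successors {x, z, t}): φ is false.
  t (successors {u, y, t, m}): φ is false.
  m (successors {x, m}): φ is false.
For instance, at v:
  At v: □□¬s requires □¬s at every successor {v, y}.
    □¬s fails at v, so □□¬s is false at v.
      At v: □¬s requires ¬s at every successor {v, y}.
        ¬s fails at v, so □¬s is false at v.

No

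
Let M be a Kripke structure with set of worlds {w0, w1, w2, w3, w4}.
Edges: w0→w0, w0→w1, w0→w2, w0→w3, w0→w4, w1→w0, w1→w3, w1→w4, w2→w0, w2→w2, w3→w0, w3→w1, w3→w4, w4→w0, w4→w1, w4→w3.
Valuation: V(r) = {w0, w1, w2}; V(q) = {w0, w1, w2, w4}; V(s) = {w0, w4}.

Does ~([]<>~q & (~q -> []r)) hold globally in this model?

Recall that []ψ holds at a world iff ψ holds at every accessible world, and <>ψ holds iff ψ holds at some accessible world.
Let φ = ~([]<>~q & (~q -> []r)). Evaluate φ at each world:
  w0 (successors {w0, w1, w2, w3, w4}): φ is true.
  w1 (successors {w0, w3, w4}): φ is true.
  w2 (successors {w0, w2}): φ is true.
  w3 (successors {w0, w1, w4}): φ is true.
  w4 (successors {w0, w1, w3}): φ is true.
For instance, at w0:
  At w0: []<>~q & (~q -> []r) is false, so ~([]<>~q & (~q -> []r)) is true.
    At w0: []<>~q is false, ~q -> []r is true, so []<>~q & (~q -> []r) is false.
      At w0: []<>~q requires <>~q at every successor {w0, w1, w2, w3, w4}.
        <>~q fails at w2, so []<>~q is false at w0.
      At w0: ~q is false, []r is false, so ~q -> []r is true.

Yes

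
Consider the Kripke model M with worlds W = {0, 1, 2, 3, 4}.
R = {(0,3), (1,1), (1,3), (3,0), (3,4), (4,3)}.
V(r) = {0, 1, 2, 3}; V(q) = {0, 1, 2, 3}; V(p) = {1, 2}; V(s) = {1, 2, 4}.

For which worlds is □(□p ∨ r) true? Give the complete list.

0, 1, 2, 4

Recall that □ψ holds at a world iff ψ holds at every accessible world, and ◇ψ holds iff ψ holds at some accessible world.
Let φ = □(□p ∨ r). Evaluate φ at each world:
  0 (successors {3}): φ is true.
  1 (successors {1, 3}): φ is true.
  2 (successors ∅): φ is true.
  3 (successors {0, 4}): φ is false.
  4 (successors {3}): φ is true.
For instance, at 3:
  At 3: □(□p ∨ r) requires □p ∨ r at every successor {0, 4}.
    □p ∨ r fails at 4, so □(□p ∨ r) is false at 3.
      At 4: □p is false, r is false, so □p ∨ r is false.
Satisfying worlds: {0, 1, 2, 4}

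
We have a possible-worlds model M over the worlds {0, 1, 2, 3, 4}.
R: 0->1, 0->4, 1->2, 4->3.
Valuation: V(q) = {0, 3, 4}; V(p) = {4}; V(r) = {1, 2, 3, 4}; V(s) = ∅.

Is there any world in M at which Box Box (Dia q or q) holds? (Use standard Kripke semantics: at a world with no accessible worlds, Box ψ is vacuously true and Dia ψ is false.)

Let φ = Box Box (Dia q or q). Evaluate φ at each world:
  0 (successors {1, 4}): φ is false.
  1 (successors {2}): φ is true.
  2 (successors ∅): φ is true.
  3 (successors ∅): φ is true.
  4 (successors {3}): φ is true.
Detail at 1 (witness):
  At 1: Box Box (Dia q or q) requires Box (Dia q or q) at every successor {2}.
      At 2: no accessible worlds, so Box (Dia q or q) holds vacuously.
  So Box Box (Dia q or q) is true at 1.

Yes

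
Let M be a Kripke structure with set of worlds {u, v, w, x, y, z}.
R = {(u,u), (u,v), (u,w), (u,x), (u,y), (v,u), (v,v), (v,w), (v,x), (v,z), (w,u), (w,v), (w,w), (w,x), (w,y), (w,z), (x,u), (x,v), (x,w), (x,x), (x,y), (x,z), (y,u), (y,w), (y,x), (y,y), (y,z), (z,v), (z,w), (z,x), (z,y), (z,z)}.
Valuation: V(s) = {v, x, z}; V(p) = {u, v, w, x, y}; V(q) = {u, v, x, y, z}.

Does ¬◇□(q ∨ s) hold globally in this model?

Yes

Let φ = ¬◇□(q ∨ s). Evaluate φ at each world:
  u (successors {u, v, w, x, y}): φ is true.
  v (successors {u, v, w, x, z}): φ is true.
  w (successors {u, v, w, x, y, z}): φ is true.
  x (successors {u, v, w, x, y, z}): φ is true.
  y (successors {u, w, x, y, z}): φ is true.
  z (successors {v, w, x, y, z}): φ is true.
For instance, at u:
  At u: ◇□(q ∨ s) is false, so ¬◇□(q ∨ s) is true.
    At u: ◇□(q ∨ s) requires □(q ∨ s) at some successor in {u, v, w, x, y}.
      At u: □(q ∨ s) is false.
      At v: □(q ∨ s) is false.
      At w: □(q ∨ s) is false.
      At x: □(q ∨ s) is false.
      At y: □(q ∨ s) is false.
    So ◇□(q ∨ s) is false at u.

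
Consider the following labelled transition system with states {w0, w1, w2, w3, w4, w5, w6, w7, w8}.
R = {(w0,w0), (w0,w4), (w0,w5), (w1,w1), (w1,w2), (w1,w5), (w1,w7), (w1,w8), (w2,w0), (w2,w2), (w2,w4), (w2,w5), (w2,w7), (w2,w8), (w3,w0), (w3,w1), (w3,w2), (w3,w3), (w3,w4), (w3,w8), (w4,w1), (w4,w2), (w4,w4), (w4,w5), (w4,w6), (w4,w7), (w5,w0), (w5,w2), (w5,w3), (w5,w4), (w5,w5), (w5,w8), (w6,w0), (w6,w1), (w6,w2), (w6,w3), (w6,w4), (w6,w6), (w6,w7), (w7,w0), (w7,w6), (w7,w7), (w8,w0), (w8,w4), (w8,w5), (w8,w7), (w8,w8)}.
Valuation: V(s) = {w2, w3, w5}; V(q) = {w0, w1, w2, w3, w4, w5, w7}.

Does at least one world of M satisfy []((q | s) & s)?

No

Recall that []ψ holds at a world iff ψ holds at every accessible world, and <>ψ holds iff ψ holds at some accessible world.
Let φ = []((q | s) & s). Evaluate φ at each world:
  w0 (successors {w0, w4, w5}): φ is false.
  w1 (successors {w1, w2, w5, w7, w8}): φ is false.
  w2 (successors {w0, w2, w4, w5, w7, w8}): φ is false.
  w3 (successors {w0, w1, w2, w3, w4, w8}): φ is false.
  w4 (successors {w1, w2, w4, w5, w6, w7}): φ is false.
  w5 (successors {w0, w2, w3, w4, w5, w8}): φ is false.
  w6 (successors {w0, w1, w2, w3, w4, w6, w7}): φ is false.
  w7 (successors {w0, w6, w7}): φ is false.
  w8 (successors {w0, w4, w5, w7, w8}): φ is false.
For instance, at w5:
  At w5: []((q | s) & s) requires (q | s) & s at every successor {w0, w2, w3, w4, w5, w8}.
    (q | s) & s fails at w0, so []((q | s) & s) is false at w5.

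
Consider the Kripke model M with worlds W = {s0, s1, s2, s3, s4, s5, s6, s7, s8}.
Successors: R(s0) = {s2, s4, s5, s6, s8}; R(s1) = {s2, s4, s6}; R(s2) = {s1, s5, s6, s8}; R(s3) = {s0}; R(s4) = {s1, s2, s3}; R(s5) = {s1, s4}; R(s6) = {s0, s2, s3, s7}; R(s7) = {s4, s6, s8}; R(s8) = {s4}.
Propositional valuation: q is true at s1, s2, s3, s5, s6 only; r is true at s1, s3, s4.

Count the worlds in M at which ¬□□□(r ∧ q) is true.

Let φ = ¬□□□(r ∧ q). Evaluate φ at each world:
  s0 (successors {s2, s4, s5, s6, s8}): φ is true.
  s1 (successors {s2, s4, s6}): φ is true.
  s2 (successors {s1, s5, s6, s8}): φ is true.
  s3 (successors {s0}): φ is true.
  s4 (successors {s1, s2, s3}): φ is true.
  s5 (successors {s1, s4}): φ is true.
  s6 (successors {s0, s2, s3, s7}): φ is true.
  s7 (successors {s4, s6, s8}): φ is true.
  s8 (successors {s4}): φ is true.
For instance, at s4:
  At s4: □□□(r ∧ q) is false, so ¬□□□(r ∧ q) is true.
    At s4: □□□(r ∧ q) requires □□(r ∧ q) at every successor {s1, s2, s3}.
      □□(r ∧ q) fails at s1, so □□□(r ∧ q) is false at s4.
Satisfying worlds: {s0, s1, s2, s3, s4, s5, s6, s7, s8}

9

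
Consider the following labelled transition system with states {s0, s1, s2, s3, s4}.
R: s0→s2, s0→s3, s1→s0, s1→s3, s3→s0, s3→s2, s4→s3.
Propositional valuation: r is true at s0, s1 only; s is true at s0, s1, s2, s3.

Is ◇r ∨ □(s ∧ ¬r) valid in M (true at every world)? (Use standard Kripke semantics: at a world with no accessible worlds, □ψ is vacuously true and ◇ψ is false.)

Let φ = ◇r ∨ □(s ∧ ¬r). Evaluate φ at each world:
  s0 (successors {s2, s3}): φ is true.
  s1 (successors {s0, s3}): φ is true.
  s2 (successors ∅): φ is true.
  s3 (successors {s0, s2}): φ is true.
  s4 (successors {s3}): φ is true.
For instance, at s4:
  At s4: ◇r is false, □(s ∧ ¬r) is true, so ◇r ∨ □(s ∧ ¬r) is true.
    At s4: ◇r requires r at some successor in {s3}.
      At s3: r is false.
    So ◇r is false at s4.
    At s4: □(s ∧ ¬r) requires s ∧ ¬r at every successor {s3}.
      At s3: s ∧ ¬r is true.
    So □(s ∧ ¬r) is true at s4.

Yes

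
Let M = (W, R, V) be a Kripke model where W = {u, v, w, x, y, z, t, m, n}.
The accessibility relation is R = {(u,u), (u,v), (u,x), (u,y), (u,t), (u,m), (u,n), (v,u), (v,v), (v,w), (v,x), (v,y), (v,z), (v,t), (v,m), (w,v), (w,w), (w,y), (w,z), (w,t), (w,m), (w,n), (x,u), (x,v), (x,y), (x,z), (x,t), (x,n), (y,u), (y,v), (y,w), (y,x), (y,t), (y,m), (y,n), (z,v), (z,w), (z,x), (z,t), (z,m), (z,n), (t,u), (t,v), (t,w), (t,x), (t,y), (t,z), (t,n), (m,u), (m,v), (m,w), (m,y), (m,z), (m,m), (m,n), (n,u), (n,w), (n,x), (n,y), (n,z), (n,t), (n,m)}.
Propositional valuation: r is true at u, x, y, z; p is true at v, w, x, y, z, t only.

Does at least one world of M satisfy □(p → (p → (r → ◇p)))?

Let φ = □(p → (p → (r → ◇p))). Evaluate φ at each world:
  u (successors {u, v, x, y, t, m, n}): φ is true.
  v (successors {u, v, w, x, y, z, t, m}): φ is true.
  w (successors {v, w, y, z, t, m, n}): φ is true.
  x (successors {u, v, y, z, t, n}): φ is true.
  y (successors {u, v, w, x, t, m, n}): φ is true.
  z (successors {v, w, x, t, m, n}): φ is true.
  t (successors {u, v, w, x, y, z, n}): φ is true.
  m (successors {u, v, w, y, z, m, n}): φ is true.
  n (successors {u, w, x, y, z, t, m}): φ is true.
Detail at u (witness):
  At u: □(p → (p → (r → ◇p))) requires p → (p → (r → ◇p)) at every successor {u, v, x, y, t, m, n}.
    At u: p → (p → (r → ◇p)) is true.
    At v: p → (p → (r → ◇p)) is true.
    At x: p → (p → (r → ◇p)) is true.
    At y: p → (p → (r → ◇p)) is true.
    At t: p → (p → (r → ◇p)) is true.
    At m: p → (p → (r → ◇p)) is true.
    At n: p → (p → (r → ◇p)) is true.
  So □(p → (p → (r → ◇p))) is true at u.

Yes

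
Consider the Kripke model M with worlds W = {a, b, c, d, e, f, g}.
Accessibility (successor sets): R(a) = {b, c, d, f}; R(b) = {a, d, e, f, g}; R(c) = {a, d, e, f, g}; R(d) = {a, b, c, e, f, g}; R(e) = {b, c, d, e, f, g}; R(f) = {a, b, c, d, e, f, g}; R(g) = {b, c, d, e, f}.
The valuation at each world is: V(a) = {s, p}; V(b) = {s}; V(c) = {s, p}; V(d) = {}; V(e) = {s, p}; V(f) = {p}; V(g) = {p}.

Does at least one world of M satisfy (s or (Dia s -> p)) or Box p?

Let φ = (s or (Dia s -> p)) or Box p. Evaluate φ at each world:
  a (successors {b, c, d, f}): φ is true.
  b (successors {a, d, e, f, g}): φ is true.
  c (successors {a, d, e, f, g}): φ is true.
  d (successors {a, b, c, e, f, g}): φ is false.
  e (successors {b, c, d, e, f, g}): φ is true.
  f (successors {a, b, c, d, e, f, g}): φ is true.
  g (successors {b, c, d, e, f}): φ is true.
Detail at a (witness):
  At a: s or (Dia s -> p) is true, Box p is false, so (s or (Dia s -> p)) or Box p is true.
    At a: s is true, Dia s -> p is true, so s or (Dia s -> p) is true.
      At a: Dia s is true, p is true, so Dia s -> p is true.
    At a: Box p requires p at every successor {b, c, d, f}.
      p fails at b, so Box p is false at a.

Yes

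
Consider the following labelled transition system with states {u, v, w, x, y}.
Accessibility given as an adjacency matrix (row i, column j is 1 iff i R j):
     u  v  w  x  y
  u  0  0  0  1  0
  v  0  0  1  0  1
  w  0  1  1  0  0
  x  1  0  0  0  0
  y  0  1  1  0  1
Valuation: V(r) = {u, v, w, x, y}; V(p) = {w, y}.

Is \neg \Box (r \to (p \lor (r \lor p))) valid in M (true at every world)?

No

Recall that \Box ψ holds at a world iff ψ holds at every accessible world, and \Diamond ψ holds iff ψ holds at some accessible world.
Let φ = \neg \Box (r \to (p \lor (r \lor p))). Evaluate φ at each world:
  u (successors {x}): φ is false.
  v (successors {w, y}): φ is false.
  w (successors {v, w}): φ is false.
  x (successors {u}): φ is false.
  y (successors {v, w, y}): φ is false.
Detail at u (counterexample):
  At u: \Box (r \to (p \lor (r \lor p))) is true, so \neg \Box (r \to (p \lor (r \lor p))) is false.
    At u: \Box (r \to (p \lor (r \lor p))) requires r \to (p \lor (r \lor p)) at every successor {x}.
      At x: r \to (p \lor (r \lor p)) is true.
    So \Box (r \to (p \lor (r \lor p))) is true at u.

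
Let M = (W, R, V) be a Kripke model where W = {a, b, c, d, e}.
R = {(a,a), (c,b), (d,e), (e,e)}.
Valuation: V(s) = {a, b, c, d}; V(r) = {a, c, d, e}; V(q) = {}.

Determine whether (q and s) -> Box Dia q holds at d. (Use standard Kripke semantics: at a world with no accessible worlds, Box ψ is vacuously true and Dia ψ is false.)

Yes

At d: q and s is false, Box Dia q is false, so (q and s) -> Box Dia q is true.
  At d: Box Dia q requires Dia q at every successor {e}.
    Dia q fails at e, so Box Dia q is false at d.
      At e: Dia q requires q at some successor in {e}.
        At e: q is false.
      So Dia q is false at e.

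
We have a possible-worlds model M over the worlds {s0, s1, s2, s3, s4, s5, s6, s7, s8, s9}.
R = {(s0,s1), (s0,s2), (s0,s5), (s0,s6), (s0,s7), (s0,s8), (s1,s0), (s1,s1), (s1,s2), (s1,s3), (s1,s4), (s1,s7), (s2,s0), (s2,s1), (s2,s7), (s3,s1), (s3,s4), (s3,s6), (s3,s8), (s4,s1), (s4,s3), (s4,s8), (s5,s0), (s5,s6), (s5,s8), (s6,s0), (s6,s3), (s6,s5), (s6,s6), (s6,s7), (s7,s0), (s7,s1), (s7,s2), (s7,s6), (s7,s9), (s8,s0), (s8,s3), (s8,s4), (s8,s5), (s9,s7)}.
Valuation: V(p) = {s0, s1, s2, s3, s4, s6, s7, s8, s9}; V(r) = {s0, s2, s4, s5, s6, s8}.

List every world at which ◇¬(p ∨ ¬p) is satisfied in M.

Recall that ◇ψ holds at a world iff ψ holds at some accessible world.
Let φ = ◇¬(p ∨ ¬p). Evaluate φ at each world:
  s0 (successors {s1, s2, s5, s6, s7, s8}): φ is false.
  s1 (successors {s0, s1, s2, s3, s4, s7}): φ is false.
  s2 (successors {s0, s1, s7}): φ is false.
  s3 (successors {s1, s4, s6, s8}): φ is false.
  s4 (successors {s1, s3, s8}): φ is false.
  s5 (successors {s0, s6, s8}): φ is false.
  s6 (successors {s0, s3, s5, s6, s7}): φ is false.
  s7 (successors {s0, s1, s2, s6, s9}): φ is false.
  s8 (successors {s0, s3, s4, s5}): φ is false.
  s9 (successors {s7}): φ is false.
For instance, at s3:
  At s3: ◇¬(p ∨ ¬p) requires ¬(p ∨ ¬p) at some successor in {s1, s4, s6, s8}.
    At s1: ¬(p ∨ ¬p) is false.
    At s4: ¬(p ∨ ¬p) is false.
    At s6: ¬(p ∨ ¬p) is false.
    At s8: ¬(p ∨ ¬p) is false.
  So ◇¬(p ∨ ¬p) is false at s3.
Satisfying worlds: none.

none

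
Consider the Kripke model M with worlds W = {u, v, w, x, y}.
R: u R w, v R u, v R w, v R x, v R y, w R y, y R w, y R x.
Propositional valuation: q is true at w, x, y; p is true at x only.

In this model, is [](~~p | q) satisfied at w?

At w: [](~~p | q) requires ~~p | q at every successor {y}.
  At y: ~~p | q is true.
So [](~~p | q) is true at w.

Yes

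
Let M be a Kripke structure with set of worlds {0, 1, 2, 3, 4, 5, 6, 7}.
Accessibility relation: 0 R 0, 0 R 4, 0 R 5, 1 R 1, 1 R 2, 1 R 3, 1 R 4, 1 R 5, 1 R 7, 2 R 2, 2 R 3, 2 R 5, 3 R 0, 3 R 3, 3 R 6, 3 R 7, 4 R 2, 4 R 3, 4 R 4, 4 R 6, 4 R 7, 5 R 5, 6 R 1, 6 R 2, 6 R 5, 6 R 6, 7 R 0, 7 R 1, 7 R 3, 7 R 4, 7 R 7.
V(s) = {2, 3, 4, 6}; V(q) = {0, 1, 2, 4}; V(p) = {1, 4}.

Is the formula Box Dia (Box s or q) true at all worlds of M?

No

Let φ = Box Dia (Box s or q). Evaluate φ at each world:
  0 (successors {0, 4, 5}): φ is false.
  1 (successors {1, 2, 3, 4, 5, 7}): φ is false.
  2 (successors {2, 3, 5}): φ is false.
  3 (successors {0, 3, 6, 7}): φ is true.
  4 (successors {2, 3, 4, 6, 7}): φ is true.
  5 (successors {5}): φ is false.
  6 (successors {1, 2, 5, 6}): φ is false.
  7 (successors {0, 1, 3, 4, 7}): φ is true.
Detail at 0 (counterexample):
  At 0: Box Dia (Box s or q) requires Dia (Box s or q) at every successor {0, 4, 5}.
    Dia (Box s or q) fails at 5, so Box Dia (Box s or q) is false at 0.
      At 5: Dia (Box s or q) requires Box s or q at some successor in {5}.
        At 5: Box s or q is false.
      So Dia (Box s or q) is false at 5.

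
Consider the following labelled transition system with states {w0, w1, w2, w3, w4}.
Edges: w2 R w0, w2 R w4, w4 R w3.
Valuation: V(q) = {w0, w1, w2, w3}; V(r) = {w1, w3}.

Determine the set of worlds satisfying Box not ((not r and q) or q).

w0, w1, w3

Let φ = Box not ((not r and q) or q). Evaluate φ at each world:
  w0 (successors ∅): φ is true.
  w1 (successors ∅): φ is true.
  w2 (successors {w0, w4}): φ is false.
  w3 (successors ∅): φ is true.
  w4 (successors {w3}): φ is false.
For instance, at w2:
  At w2: Box not ((not r and q) or q) requires not ((not r and q) or q) at every successor {w0, w4}.
    not ((not r and q) or q) fails at w0, so Box not ((not r and q) or q) is false at w2.
Satisfying worlds: {w0, w1, w3}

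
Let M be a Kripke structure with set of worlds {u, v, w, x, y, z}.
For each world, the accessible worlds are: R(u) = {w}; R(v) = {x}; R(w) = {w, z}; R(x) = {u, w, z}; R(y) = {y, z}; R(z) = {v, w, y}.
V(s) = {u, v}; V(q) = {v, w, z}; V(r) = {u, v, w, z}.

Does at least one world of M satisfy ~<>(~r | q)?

No

Let φ = ~<>(~r | q). Evaluate φ at each world:
  u (successors {w}): φ is false.
  v (successors {x}): φ is false.
  w (successors {w, z}): φ is false.
  x (successors {u, w, z}): φ is false.
  y (successors {y, z}): φ is false.
  z (successors {v, w, y}): φ is false.
For instance, at v:
  At v: <>(~r | q) is true, so ~<>(~r | q) is false.
    At v: <>(~r | q) requires ~r | q at some successor in {x}.
      ~r | q holds at x, so <>(~r | q) is true at v.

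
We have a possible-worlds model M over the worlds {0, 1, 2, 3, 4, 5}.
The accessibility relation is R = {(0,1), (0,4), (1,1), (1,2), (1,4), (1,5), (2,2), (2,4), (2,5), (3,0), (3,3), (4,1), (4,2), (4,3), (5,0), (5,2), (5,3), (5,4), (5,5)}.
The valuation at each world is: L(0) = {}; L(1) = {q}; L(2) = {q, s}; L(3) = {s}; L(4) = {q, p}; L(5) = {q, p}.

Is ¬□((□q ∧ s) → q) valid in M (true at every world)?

Let φ = ¬□((□q ∧ s) → q). Evaluate φ at each world:
  0 (successors {1, 4}): φ is false.
  1 (successors {1, 2, 4, 5}): φ is false.
  2 (successors {2, 4, 5}): φ is false.
  3 (successors {0, 3}): φ is false.
  4 (successors {1, 2, 3}): φ is false.
  5 (successors {0, 2, 3, 4, 5}): φ is false.
Detail at 0 (counterexample):
  At 0: □((□q ∧ s) → q) is true, so ¬□((□q ∧ s) → q) is false.
    At 0: □((□q ∧ s) → q) requires (□q ∧ s) → q at every successor {1, 4}.
      At 1: (□q ∧ s) → q is true.
      At 4: (□q ∧ s) → q is true.
    So □((□q ∧ s) → q) is true at 0.

No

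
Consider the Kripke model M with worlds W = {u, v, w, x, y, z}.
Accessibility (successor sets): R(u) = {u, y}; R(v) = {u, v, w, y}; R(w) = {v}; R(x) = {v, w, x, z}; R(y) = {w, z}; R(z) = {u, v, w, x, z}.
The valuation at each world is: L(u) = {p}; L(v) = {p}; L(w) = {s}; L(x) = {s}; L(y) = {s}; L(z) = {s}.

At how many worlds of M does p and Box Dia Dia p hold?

2

Let φ = p and Box Dia Dia p. Evaluate φ at each world:
  u (successors {u, y}): φ is true.
  v (successors {u, v, w, y}): φ is true.
  w (successors {v}): φ is false.
  x (successors {v, w, x, z}): φ is false.
  y (successors {w, z}): φ is false.
  z (successors {u, v, w, x, z}): φ is false.
For instance, at x:
  At x: p is false, Box Dia Dia p is true, so p and Box Dia Dia p is false.
    At x: Box Dia Dia p requires Dia Dia p at every successor {v, w, x, z}.
      At v: Dia Dia p is true.
      At w: Dia Dia p is true.
      At x: Dia Dia p is true.
      At z: Dia Dia p is true.
    So Box Dia Dia p is true at x.
Satisfying worlds: {u, v}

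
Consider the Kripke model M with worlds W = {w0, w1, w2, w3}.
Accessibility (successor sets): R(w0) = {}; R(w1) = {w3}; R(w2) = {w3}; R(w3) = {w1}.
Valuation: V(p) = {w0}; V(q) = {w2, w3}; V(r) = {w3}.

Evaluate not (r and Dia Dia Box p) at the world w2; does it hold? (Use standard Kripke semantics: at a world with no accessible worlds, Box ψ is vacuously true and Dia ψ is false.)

At w2: r and Dia Dia Box p is false, so not (r and Dia Dia Box p) is true.
  At w2: r is false, Dia Dia Box p is false, so r and Dia Dia Box p is false.
    At w2: Dia Dia Box p requires Dia Box p at some successor in {w3}.
      At w3: Dia Box p is false.
    So Dia Dia Box p is false at w2.

Yes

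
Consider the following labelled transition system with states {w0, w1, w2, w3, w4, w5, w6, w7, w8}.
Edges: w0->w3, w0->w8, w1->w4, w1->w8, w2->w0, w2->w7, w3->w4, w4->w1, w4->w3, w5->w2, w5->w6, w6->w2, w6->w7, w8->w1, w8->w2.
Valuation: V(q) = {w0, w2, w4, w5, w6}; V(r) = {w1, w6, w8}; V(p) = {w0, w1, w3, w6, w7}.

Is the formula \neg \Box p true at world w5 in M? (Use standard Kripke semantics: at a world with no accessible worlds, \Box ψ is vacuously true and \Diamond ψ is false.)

At w5: \Box p is false, so \neg \Box p is true.
  At w5: \Box p requires p at every successor {w2, w6}.
    p fails at w2, so \Box p is false at w5.

Yes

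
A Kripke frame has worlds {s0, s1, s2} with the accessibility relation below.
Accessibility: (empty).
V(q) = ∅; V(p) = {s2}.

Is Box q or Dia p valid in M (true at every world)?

Let φ = Box q or Dia p. Evaluate φ at each world:
  s0 (successors ∅): φ is true.
  s1 (successors ∅): φ is true.
  s2 (successors ∅): φ is true.
For instance, at s0:
  At s0: Box q is true, Dia p is false, so Box q or Dia p is true.
    At s0: no accessible worlds, so Box q holds vacuously.
    At s0: no accessible worlds, so Dia p is false.

Yes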